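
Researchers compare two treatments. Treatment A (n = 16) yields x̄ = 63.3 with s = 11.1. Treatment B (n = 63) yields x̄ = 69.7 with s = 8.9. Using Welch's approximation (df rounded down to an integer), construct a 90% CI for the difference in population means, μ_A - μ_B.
(-11.56, -1.24)

Difference: x̄₁ - x̄₂ = -6.40
SE = √(s₁²/n₁ + s₂²/n₂) = √(11.1²/16 + 8.9²/63) = 2.9930
df = 20.17 → 20 (Welch–Satterthwaite, rounded down)
t* = 1.725

CI: -6.40 ± 1.725 · 2.9930 = -6.40 ± 5.16 = (-11.56, -1.24)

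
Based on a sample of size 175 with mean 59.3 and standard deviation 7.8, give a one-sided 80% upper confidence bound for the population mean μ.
μ ≤ 59.80

Upper bound (one-sided):
t* = 0.844 (one-sided for 80%)
Upper bound = x̄ + t* · s/√n = 59.3 + 0.844 · 7.8/√175 = 59.80

We are 80% confident that μ ≤ 59.80.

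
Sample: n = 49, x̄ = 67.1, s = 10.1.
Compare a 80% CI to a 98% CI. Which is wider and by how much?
98% CI is wider by 3.20

df = 48
80% CI: t* = 1.299, (65.23, 68.97), width = 2 · t* · s/√n = 3.75
98% CI: t* = 2.407, (63.63, 70.57), width = 2 · t* · s/√n = 6.95

The 98% CI is wider by 6.95 - 3.75 = 3.20.
Higher confidence requires a wider interval.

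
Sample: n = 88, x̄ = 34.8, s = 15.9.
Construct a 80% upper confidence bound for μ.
μ ≤ 36.23

Upper bound (one-sided):
t* = 0.846 (one-sided for 80%)
Upper bound = x̄ + t* · s/√n = 34.8 + 0.846 · 15.9/√88 = 36.23

We are 80% confident that μ ≤ 36.23.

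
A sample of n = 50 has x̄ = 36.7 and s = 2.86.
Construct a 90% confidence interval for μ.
(36.02, 37.38)

t-interval (σ unknown):
df = n - 1 = 49
t* = 1.677 for 90% confidence

Margin of error = t* · s/√n = 1.677 · 2.86/√50 = 0.68

CI: (36.02, 37.38)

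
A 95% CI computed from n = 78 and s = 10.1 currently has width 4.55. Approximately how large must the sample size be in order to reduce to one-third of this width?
n ≈ 702

CI width ∝ 1/√n
To reduce width by factor 3, need √n to grow by 3 → need 3² = 9 times as many samples.

Current: n = 78, width = 4.55
New: n = 702, width ≈ 1.50

Width reduced by factor of 4.55/1.50 = 3.03.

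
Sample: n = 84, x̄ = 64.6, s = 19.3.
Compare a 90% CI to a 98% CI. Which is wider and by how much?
98% CI is wider by 2.99

df = 83
90% CI: t* = 1.663, (61.10, 68.10), width = 2 · t* · s/√n = 7.00
98% CI: t* = 2.372, (59.61, 69.59), width = 2 · t* · s/√n = 9.99

The 98% CI is wider by 9.99 - 7.00 = 2.99.
Higher confidence requires a wider interval.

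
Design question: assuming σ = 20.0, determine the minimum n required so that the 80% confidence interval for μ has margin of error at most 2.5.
n ≥ 106

For margin E ≤ 2.5:
n ≥ (z* · σ / E)²
n ≥ (1.282 · 20.0 / 2.5)²
n ≥ 105.19

Minimum n = 106 (rounding up)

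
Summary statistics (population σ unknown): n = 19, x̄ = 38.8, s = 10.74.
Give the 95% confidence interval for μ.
(33.62, 43.98)

t-interval (σ unknown):
df = n - 1 = 18
t* = 2.101 for 95% confidence

Margin of error = t* · s/√n = 2.101 · 10.74/√19 = 5.18

CI: (33.62, 43.98)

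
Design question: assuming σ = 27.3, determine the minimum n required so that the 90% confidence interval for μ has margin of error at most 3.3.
n ≥ 186

For margin E ≤ 3.3:
n ≥ (z* · σ / E)²
n ≥ (1.645 · 27.3 / 3.3)²
n ≥ 185.19

Minimum n = 186 (rounding up)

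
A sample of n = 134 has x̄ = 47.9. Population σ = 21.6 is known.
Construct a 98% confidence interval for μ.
(43.56, 52.24)

z-interval (σ known):
z* = 2.326 for 98% confidence

Margin of error = z* · σ/√n = 2.326 · 21.6/√134 = 4.34

CI: (47.9 - 4.34, 47.9 + 4.34) = (43.56, 52.24)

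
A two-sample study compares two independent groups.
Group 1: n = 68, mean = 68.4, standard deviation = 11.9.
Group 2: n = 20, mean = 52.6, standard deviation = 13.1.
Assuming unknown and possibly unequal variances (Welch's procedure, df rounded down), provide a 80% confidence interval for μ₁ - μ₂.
(11.51, 20.09)

Difference: x̄₁ - x̄₂ = 15.80
SE = √(s₁²/n₁ + s₂²/n₂) = √(11.9²/68 + 13.1²/20) = 3.2654
df = 28.86 → 28 (Welch–Satterthwaite, rounded down)
t* = 1.313

CI: 15.80 ± 1.313 · 3.2654 = 15.80 ± 4.29 = (11.51, 20.09)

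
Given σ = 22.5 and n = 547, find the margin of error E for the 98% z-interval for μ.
Margin of error = 2.24

Margin of error = z* · σ/√n
= 2.326 · 22.5/√547
= 2.326 · 22.5/23.3880
= 2.24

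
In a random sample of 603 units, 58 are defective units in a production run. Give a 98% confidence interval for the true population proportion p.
(0.068, 0.124)

Proportion CI:
p̂ = 58/603 = 0.09619
SE = √(p̂(1-p̂)/n) = √(0.09619 · 0.90381 / 603) = 0.01201

z* = 2.326
Margin = z* · SE = 2.326 · 0.01201 = 0.0279

CI: 0.09619 ± 0.0279 = (0.068, 0.124)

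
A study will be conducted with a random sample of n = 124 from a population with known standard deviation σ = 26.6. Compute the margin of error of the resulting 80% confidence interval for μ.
Margin of error = 3.06

Margin of error = z* · σ/√n
= 1.282 · 26.6/√124
= 1.282 · 26.6/11.1355
= 3.06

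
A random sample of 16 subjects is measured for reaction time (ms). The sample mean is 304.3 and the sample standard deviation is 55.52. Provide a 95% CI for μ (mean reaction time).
(274.72, 333.88)

t-interval (σ unknown):
df = n - 1 = 15
t* = 2.131 for 95% confidence

Margin of error = t* · s/√n = 2.131 · 55.52/√16 = 29.58

CI: (274.72, 333.88)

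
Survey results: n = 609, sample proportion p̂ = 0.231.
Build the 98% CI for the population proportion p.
(0.191, 0.271)

Proportion CI:
SE = √(p̂(1-p̂)/n) = √(0.231 · 0.769 / 609) = 0.01708

z* = 2.326
Margin = z* · SE = 2.326 · 0.01708 = 0.0397

CI: 0.231 ± 0.0397 = (0.191, 0.271)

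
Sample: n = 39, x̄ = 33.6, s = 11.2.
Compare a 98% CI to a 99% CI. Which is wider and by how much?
99% CI is wider by 1.02

df = 38
98% CI: t* = 2.429, (29.24, 37.96), width = 2 · t* · s/√n = 8.71
99% CI: t* = 2.712, (28.74, 38.46), width = 2 · t* · s/√n = 9.73

The 99% CI is wider by 9.73 - 8.71 = 1.02.
Higher confidence requires a wider interval.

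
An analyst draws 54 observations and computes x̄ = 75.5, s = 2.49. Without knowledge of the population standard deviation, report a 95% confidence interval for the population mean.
(74.82, 76.18)

t-interval (σ unknown):
df = n - 1 = 53
t* = 2.006 for 95% confidence

Margin of error = t* · s/√n = 2.006 · 2.49/√54 = 0.68

CI: (74.82, 76.18)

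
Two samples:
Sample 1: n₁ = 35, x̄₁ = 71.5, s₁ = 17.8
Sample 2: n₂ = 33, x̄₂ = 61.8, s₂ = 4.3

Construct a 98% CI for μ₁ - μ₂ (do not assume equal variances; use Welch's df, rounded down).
(2.17, 17.23)

Difference: x̄₁ - x̄₂ = 9.70
SE = √(s₁²/n₁ + s₂²/n₂) = √(17.8²/35 + 4.3²/33) = 3.1005
df = 38.18 → 38 (Welch–Satterthwaite, rounded down)
t* = 2.429

CI: 9.70 ± 2.429 · 3.1005 = 9.70 ± 7.53 = (2.17, 17.23)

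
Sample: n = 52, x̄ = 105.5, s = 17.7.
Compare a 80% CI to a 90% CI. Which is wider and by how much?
90% CI is wider by 1.85

df = 51
80% CI: t* = 1.298, (102.31, 108.69), width = 2 · t* · s/√n = 6.37
90% CI: t* = 1.675, (101.39, 109.61), width = 2 · t* · s/√n = 8.22

The 90% CI is wider by 8.22 - 6.37 = 1.85.
Higher confidence requires a wider interval.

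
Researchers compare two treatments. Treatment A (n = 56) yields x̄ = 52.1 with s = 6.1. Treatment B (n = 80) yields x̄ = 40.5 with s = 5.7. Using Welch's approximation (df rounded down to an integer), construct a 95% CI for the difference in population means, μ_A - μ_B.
(9.55, 13.65)

Difference: x̄₁ - x̄₂ = 11.60
SE = √(s₁²/n₁ + s₂²/n₂) = √(6.1²/56 + 5.7²/80) = 1.0347
df = 113.31 → 113 (Welch–Satterthwaite, rounded down)
t* = 1.981

CI: 11.60 ± 1.981 · 1.0347 = 11.60 ± 2.05 = (9.55, 13.65)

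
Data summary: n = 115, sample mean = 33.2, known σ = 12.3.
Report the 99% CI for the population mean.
(30.25, 36.15)

z-interval (σ known):
z* = 2.576 for 99% confidence

Margin of error = z* · σ/√n = 2.576 · 12.3/√115 = 2.95

CI: (33.2 - 2.95, 33.2 + 2.95) = (30.25, 36.15)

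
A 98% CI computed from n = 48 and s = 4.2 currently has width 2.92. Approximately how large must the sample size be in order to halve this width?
n ≈ 192

CI width ∝ 1/√n
To reduce width by factor 2, need √n to grow by 2 → need 2² = 4 times as many samples.

Current: n = 48, width = 2.92
New: n = 192, width ≈ 1.42

Width reduced by factor of 2.92/1.42 = 2.06.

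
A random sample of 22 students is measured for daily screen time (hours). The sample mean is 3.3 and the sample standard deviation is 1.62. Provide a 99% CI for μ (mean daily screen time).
(2.32, 4.28)

t-interval (σ unknown):
df = n - 1 = 21
t* = 2.831 for 99% confidence

Margin of error = t* · s/√n = 2.831 · 1.62/√22 = 0.98

CI: (2.32, 4.28)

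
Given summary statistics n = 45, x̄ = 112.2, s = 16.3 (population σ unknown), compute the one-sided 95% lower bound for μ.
μ ≥ 108.12

Lower bound (one-sided):
t* = 1.680 (one-sided for 95%)
Lower bound = x̄ - t* · s/√n = 112.2 - 1.680 · 16.3/√45 = 108.12

We are 95% confident that μ ≥ 108.12.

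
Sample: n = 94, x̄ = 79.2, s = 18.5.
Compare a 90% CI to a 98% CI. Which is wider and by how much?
98% CI is wider by 2.69

df = 93
90% CI: t* = 1.661, (76.03, 82.37), width = 2 · t* · s/√n = 6.34
98% CI: t* = 2.367, (74.68, 83.72), width = 2 · t* · s/√n = 9.03

The 98% CI is wider by 9.03 - 6.34 = 2.69.
Higher confidence requires a wider interval.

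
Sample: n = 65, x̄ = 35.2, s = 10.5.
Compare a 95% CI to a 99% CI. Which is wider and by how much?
99% CI is wider by 1.72

df = 64
95% CI: t* = 1.998, (32.60, 37.80), width = 2 · t* · s/√n = 5.20
99% CI: t* = 2.655, (31.74, 38.66), width = 2 · t* · s/√n = 6.92

The 99% CI is wider by 6.92 - 5.20 = 1.72.
Higher confidence requires a wider interval.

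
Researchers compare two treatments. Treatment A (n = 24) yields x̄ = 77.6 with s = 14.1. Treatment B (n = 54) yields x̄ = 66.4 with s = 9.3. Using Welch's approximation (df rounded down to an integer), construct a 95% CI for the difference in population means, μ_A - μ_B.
(4.80, 17.60)

Difference: x̄₁ - x̄₂ = 11.20
SE = √(s₁²/n₁ + s₂²/n₂) = √(14.1²/24 + 9.3²/54) = 3.1441
df = 32.23 → 32 (Welch–Satterthwaite, rounded down)
t* = 2.037

CI: 11.20 ± 2.037 · 3.1441 = 11.20 ± 6.40 = (4.80, 17.60)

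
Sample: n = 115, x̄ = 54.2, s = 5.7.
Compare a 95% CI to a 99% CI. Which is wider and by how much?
99% CI is wider by 0.68

df = 114
95% CI: t* = 1.981, (53.15, 55.25), width = 2 · t* · s/√n = 2.11
99% CI: t* = 2.620, (52.81, 55.59), width = 2 · t* · s/√n = 2.79

The 99% CI is wider by 2.79 - 2.11 = 0.68.
Higher confidence requires a wider interval.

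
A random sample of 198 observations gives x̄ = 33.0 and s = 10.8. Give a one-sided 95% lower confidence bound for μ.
μ ≥ 31.73

Lower bound (one-sided):
t* = 1.653 (one-sided for 95%)
Lower bound = x̄ - t* · s/√n = 33.0 - 1.653 · 10.8/√198 = 31.73

We are 95% confident that μ ≥ 31.73.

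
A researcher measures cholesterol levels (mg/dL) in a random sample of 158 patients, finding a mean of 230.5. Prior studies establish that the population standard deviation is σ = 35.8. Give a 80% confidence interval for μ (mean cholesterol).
(226.85, 234.15)

z-interval (σ known):
z* = 1.282 for 80% confidence

Margin of error = z* · σ/√n = 1.282 · 35.8/√158 = 3.65

CI: (230.5 - 3.65, 230.5 + 3.65) = (226.85, 234.15)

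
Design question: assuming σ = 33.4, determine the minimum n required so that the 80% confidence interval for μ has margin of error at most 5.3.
n ≥ 66

For margin E ≤ 5.3:
n ≥ (z* · σ / E)²
n ≥ (1.282 · 33.4 / 5.3)²
n ≥ 65.27

Minimum n = 66 (rounding up)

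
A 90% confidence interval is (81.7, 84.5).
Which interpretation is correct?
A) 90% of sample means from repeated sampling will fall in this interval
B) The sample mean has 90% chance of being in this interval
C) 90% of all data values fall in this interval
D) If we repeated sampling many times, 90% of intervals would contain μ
D

A) Wrong — coverage applies to intervals containing μ, not to future x̄ values.
B) Wrong — x̄ is observed and sits in the interval by construction.
C) Wrong — a CI is about the parameter μ, not individual data values.
D) Correct — this is the frequentist long-run coverage interpretation.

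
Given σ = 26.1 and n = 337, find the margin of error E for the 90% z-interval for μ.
Margin of error = 2.34

Margin of error = z* · σ/√n
= 1.645 · 26.1/√337
= 1.645 · 26.1/18.3576
= 2.34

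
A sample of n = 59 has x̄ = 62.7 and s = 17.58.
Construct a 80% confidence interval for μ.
(59.73, 65.67)

t-interval (σ unknown):
df = n - 1 = 58
t* = 1.296 for 80% confidence

Margin of error = t* · s/√n = 1.296 · 17.58/√59 = 2.97

CI: (59.73, 65.67)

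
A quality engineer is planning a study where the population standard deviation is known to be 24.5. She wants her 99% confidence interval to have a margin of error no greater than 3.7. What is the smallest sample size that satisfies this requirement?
n ≥ 291

For margin E ≤ 3.7:
n ≥ (z* · σ / E)²
n ≥ (2.576 · 24.5 / 3.7)²
n ≥ 290.95

Minimum n = 291 (rounding up)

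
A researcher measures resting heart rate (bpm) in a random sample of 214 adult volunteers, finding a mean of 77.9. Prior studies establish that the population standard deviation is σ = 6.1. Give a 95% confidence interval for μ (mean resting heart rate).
(77.08, 78.72)

z-interval (σ known):
z* = 1.960 for 95% confidence

Margin of error = z* · σ/√n = 1.960 · 6.1/√214 = 0.82

CI: (77.9 - 0.82, 77.9 + 0.82) = (77.08, 78.72)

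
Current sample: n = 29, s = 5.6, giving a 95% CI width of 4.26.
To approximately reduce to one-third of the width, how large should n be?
n ≈ 261

CI width ∝ 1/√n
To reduce width by factor 3, need √n to grow by 3 → need 3² = 9 times as many samples.

Current: n = 29, width = 4.26
New: n = 261, width ≈ 1.37

Width reduced by factor of 4.26/1.37 = 3.11.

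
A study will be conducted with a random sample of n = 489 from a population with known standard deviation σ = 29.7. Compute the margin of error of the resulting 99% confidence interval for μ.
Margin of error = 3.46

Margin of error = z* · σ/√n
= 2.576 · 29.7/√489
= 2.576 · 29.7/22.1133
= 3.46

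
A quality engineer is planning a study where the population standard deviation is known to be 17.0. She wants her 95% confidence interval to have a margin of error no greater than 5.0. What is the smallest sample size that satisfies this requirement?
n ≥ 45

For margin E ≤ 5.0:
n ≥ (z* · σ / E)²
n ≥ (1.960 · 17.0 / 5.0)²
n ≥ 44.41

Minimum n = 45 (rounding up)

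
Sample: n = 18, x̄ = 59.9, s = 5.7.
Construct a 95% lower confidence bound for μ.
μ ≥ 57.56

Lower bound (one-sided):
t* = 1.740 (one-sided for 95%)
Lower bound = x̄ - t* · s/√n = 59.9 - 1.740 · 5.7/√18 = 57.56

We are 95% confident that μ ≥ 57.56.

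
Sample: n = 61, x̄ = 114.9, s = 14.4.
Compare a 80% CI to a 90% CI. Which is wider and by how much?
90% CI is wider by 1.38

df = 60
80% CI: t* = 1.296, (112.51, 117.29), width = 2 · t* · s/√n = 4.78
90% CI: t* = 1.671, (111.82, 117.98), width = 2 · t* · s/√n = 6.16

The 90% CI is wider by 6.16 - 4.78 = 1.38.
Higher confidence requires a wider interval.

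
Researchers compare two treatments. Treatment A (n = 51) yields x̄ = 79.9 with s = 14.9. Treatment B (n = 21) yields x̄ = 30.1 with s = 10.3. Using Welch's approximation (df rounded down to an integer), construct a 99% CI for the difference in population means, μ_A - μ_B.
(41.61, 57.99)

Difference: x̄₁ - x̄₂ = 49.80
SE = √(s₁²/n₁ + s₂²/n₂) = √(14.9²/51 + 10.3²/21) = 3.0668
df = 53.44 → 53 (Welch–Satterthwaite, rounded down)
t* = 2.672

CI: 49.80 ± 2.672 · 3.0668 = 49.80 ± 8.19 = (41.61, 57.99)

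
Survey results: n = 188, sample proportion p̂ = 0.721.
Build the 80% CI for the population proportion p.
(0.679, 0.763)

Proportion CI:
SE = √(p̂(1-p̂)/n) = √(0.721 · 0.279 / 188) = 0.03271

z* = 1.282
Margin = z* · SE = 1.282 · 0.03271 = 0.0419

CI: 0.721 ± 0.0419 = (0.679, 0.763)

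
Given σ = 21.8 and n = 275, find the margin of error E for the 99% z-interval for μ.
Margin of error = 3.39

Margin of error = z* · σ/√n
= 2.576 · 21.8/√275
= 2.576 · 21.8/16.5831
= 3.39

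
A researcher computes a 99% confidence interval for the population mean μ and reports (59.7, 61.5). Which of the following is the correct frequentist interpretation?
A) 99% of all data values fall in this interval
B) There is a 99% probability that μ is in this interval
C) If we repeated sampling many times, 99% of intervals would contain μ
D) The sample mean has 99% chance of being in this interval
C

A) Wrong — a CI is about the parameter μ, not individual data values.
B) Wrong — μ is fixed; the randomness lives in the interval, not in μ.
C) Correct — this is the frequentist long-run coverage interpretation.
D) Wrong — x̄ is observed and sits in the interval by construction.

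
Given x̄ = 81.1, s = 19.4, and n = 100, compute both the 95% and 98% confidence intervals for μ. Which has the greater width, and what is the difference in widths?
98% CI is wider by 1.48

df = 99
95% CI: t* = 1.984, (77.25, 84.95), width = 2 · t* · s/√n = 7.70
98% CI: t* = 2.365, (76.51, 85.69), width = 2 · t* · s/√n = 9.18

The 98% CI is wider by 9.18 - 7.70 = 1.48.
Higher confidence requires a wider interval.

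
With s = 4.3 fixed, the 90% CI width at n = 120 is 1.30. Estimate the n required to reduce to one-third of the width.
n ≈ 1080

CI width ∝ 1/√n
To reduce width by factor 3, need √n to grow by 3 → need 3² = 9 times as many samples.

Current: n = 120, width = 1.30
New: n = 1080, width ≈ 0.43

Width reduced by factor of 1.30/0.43 = 3.02.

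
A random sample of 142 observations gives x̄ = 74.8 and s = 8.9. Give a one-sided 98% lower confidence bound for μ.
μ ≥ 73.25

Lower bound (one-sided):
t* = 2.073 (one-sided for 98%)
Lower bound = x̄ - t* · s/√n = 74.8 - 2.073 · 8.9/√142 = 73.25

We are 98% confident that μ ≥ 73.25.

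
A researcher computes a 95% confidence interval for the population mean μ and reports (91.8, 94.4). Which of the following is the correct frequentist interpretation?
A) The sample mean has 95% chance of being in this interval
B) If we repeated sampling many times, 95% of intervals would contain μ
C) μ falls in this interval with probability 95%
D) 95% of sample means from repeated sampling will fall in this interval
B

A) Wrong — x̄ is observed and sits in the interval by construction.
B) Correct — this is the frequentist long-run coverage interpretation.
C) Wrong — μ is fixed; the randomness lives in the interval, not in μ.
D) Wrong — coverage applies to intervals containing μ, not to future x̄ values.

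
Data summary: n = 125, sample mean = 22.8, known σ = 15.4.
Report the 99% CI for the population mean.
(19.25, 26.35)

z-interval (σ known):
z* = 2.576 for 99% confidence

Margin of error = z* · σ/√n = 2.576 · 15.4/√125 = 3.55

CI: (22.8 - 3.55, 22.8 + 3.55) = (19.25, 26.35)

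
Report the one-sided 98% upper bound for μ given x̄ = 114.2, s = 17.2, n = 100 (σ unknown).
μ ≤ 117.78

Upper bound (one-sided):
t* = 2.081 (one-sided for 98%)
Upper bound = x̄ + t* · s/√n = 114.2 + 2.081 · 17.2/√100 = 117.78

We are 98% confident that μ ≤ 117.78.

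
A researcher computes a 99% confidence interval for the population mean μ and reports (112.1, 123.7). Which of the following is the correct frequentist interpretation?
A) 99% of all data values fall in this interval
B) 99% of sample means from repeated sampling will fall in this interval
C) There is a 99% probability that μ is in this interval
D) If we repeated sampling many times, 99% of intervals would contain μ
D

A) Wrong — a CI is about the parameter μ, not individual data values.
B) Wrong — coverage applies to intervals containing μ, not to future x̄ values.
C) Wrong — μ is fixed; the randomness lives in the interval, not in μ.
D) Correct — this is the frequentist long-run coverage interpretation.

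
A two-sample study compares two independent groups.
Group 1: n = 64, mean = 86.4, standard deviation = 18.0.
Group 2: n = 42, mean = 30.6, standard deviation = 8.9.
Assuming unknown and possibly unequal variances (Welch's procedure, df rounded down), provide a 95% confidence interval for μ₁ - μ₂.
(50.57, 61.03)

Difference: x̄₁ - x̄₂ = 55.80
SE = √(s₁²/n₁ + s₂²/n₂) = √(18.0²/64 + 8.9²/42) = 2.6360
df = 97.82 → 97 (Welch–Satterthwaite, rounded down)
t* = 1.985

CI: 55.80 ± 1.985 · 2.6360 = 55.80 ± 5.23 = (50.57, 61.03)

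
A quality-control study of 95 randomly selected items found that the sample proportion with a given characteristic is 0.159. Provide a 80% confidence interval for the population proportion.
(0.111, 0.207)

Proportion CI:
SE = √(p̂(1-p̂)/n) = √(0.159 · 0.841 / 95) = 0.03752

z* = 1.282
Margin = z* · SE = 1.282 · 0.03752 = 0.0481

CI: 0.159 ± 0.0481 = (0.111, 0.207)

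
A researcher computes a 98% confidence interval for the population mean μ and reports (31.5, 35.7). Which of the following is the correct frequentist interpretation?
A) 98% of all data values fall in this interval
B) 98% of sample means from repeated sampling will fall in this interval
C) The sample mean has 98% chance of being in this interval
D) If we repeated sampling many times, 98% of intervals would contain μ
D

A) Wrong — a CI is about the parameter μ, not individual data values.
B) Wrong — coverage applies to intervals containing μ, not to future x̄ values.
C) Wrong — x̄ is observed and sits in the interval by construction.
D) Correct — this is the frequentist long-run coverage interpretation.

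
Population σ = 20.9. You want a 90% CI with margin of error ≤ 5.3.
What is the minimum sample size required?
n ≥ 43

For margin E ≤ 5.3:
n ≥ (z* · σ / E)²
n ≥ (1.645 · 20.9 / 5.3)²
n ≥ 42.08

Minimum n = 43 (rounding up)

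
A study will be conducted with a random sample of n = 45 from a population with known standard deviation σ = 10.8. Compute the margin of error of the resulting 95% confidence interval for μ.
Margin of error = 3.16

Margin of error = z* · σ/√n
= 1.960 · 10.8/√45
= 1.960 · 10.8/6.7082
= 3.16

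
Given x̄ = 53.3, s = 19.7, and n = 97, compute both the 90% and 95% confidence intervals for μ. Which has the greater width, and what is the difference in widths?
95% CI is wider by 1.30

df = 96
90% CI: t* = 1.661, (49.98, 56.62), width = 2 · t* · s/√n = 6.64
95% CI: t* = 1.985, (49.33, 57.27), width = 2 · t* · s/√n = 7.94

The 95% CI is wider by 7.94 - 6.64 = 1.30.
Higher confidence requires a wider interval.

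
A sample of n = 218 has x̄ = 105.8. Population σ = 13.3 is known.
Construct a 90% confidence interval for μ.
(104.32, 107.28)

z-interval (σ known):
z* = 1.645 for 90% confidence

Margin of error = z* · σ/√n = 1.645 · 13.3/√218 = 1.48

CI: (105.8 - 1.48, 105.8 + 1.48) = (104.32, 107.28)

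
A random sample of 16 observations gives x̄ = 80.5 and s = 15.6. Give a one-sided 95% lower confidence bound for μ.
μ ≥ 73.66

Lower bound (one-sided):
t* = 1.753 (one-sided for 95%)
Lower bound = x̄ - t* · s/√n = 80.5 - 1.753 · 15.6/√16 = 73.66

We are 95% confident that μ ≥ 73.66.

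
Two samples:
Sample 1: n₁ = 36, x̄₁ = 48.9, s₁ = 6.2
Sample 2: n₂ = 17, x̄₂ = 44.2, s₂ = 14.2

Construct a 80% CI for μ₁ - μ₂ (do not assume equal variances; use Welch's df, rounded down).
(-0.08, 9.48)

Difference: x̄₁ - x̄₂ = 4.70
SE = √(s₁²/n₁ + s₂²/n₂) = √(6.2²/36 + 14.2²/17) = 3.5957
df = 18.94 → 18 (Welch–Satterthwaite, rounded down)
t* = 1.330

CI: 4.70 ± 1.330 · 3.5957 = 4.70 ± 4.78 = (-0.08, 9.48)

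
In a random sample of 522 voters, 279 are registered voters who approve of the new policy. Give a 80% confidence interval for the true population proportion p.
(0.506, 0.562)

Proportion CI:
p̂ = 279/522 = 0.53448
SE = √(p̂(1-p̂)/n) = √(0.53448 · 0.46552 / 522) = 0.02183

z* = 1.282
Margin = z* · SE = 1.282 · 0.02183 = 0.0280

CI: 0.53448 ± 0.0280 = (0.506, 0.562)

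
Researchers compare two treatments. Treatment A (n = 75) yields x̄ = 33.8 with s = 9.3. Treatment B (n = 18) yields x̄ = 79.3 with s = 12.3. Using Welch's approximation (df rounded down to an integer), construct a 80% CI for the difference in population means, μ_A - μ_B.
(-49.59, -41.41)

Difference: x̄₁ - x̄₂ = -45.50
SE = √(s₁²/n₁ + s₂²/n₂) = √(9.3²/75 + 12.3²/18) = 3.0916
df = 21.89 → 21 (Welch–Satterthwaite, rounded down)
t* = 1.323

CI: -45.50 ± 1.323 · 3.0916 = -45.50 ± 4.09 = (-49.59, -41.41)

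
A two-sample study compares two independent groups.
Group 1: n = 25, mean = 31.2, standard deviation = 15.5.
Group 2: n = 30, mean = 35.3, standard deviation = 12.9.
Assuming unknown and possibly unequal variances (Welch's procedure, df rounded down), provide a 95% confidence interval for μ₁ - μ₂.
(-11.94, 3.74)

Difference: x̄₁ - x̄₂ = -4.10
SE = √(s₁²/n₁ + s₂²/n₂) = √(15.5²/25 + 12.9²/30) = 3.8932
df = 46.80 → 46 (Welch–Satterthwaite, rounded down)
t* = 2.013

CI: -4.10 ± 2.013 · 3.8932 = -4.10 ± 7.84 = (-11.94, 3.74)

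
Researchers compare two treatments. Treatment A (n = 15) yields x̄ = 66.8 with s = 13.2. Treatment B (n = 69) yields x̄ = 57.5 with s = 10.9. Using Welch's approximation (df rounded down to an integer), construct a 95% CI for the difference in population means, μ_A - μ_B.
(1.63, 16.97)

Difference: x̄₁ - x̄₂ = 9.30
SE = √(s₁²/n₁ + s₂²/n₂) = √(13.2²/15 + 10.9²/69) = 3.6521
df = 18.38 → 18 (Welch–Satterthwaite, rounded down)
t* = 2.101

CI: 9.30 ± 2.101 · 3.6521 = 9.30 ± 7.67 = (1.63, 16.97)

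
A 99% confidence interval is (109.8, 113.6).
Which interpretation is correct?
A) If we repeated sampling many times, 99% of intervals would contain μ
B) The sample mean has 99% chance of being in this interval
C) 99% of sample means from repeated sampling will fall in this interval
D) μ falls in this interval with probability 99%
A

A) Correct — this is the frequentist long-run coverage interpretation.
B) Wrong — x̄ is observed and sits in the interval by construction.
C) Wrong — coverage applies to intervals containing μ, not to future x̄ values.
D) Wrong — μ is fixed; the randomness lives in the interval, not in μ.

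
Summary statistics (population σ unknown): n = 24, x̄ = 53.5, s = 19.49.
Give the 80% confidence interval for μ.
(48.25, 58.75)

t-interval (σ unknown):
df = n - 1 = 23
t* = 1.319 for 80% confidence

Margin of error = t* · s/√n = 1.319 · 19.49/√24 = 5.25

CI: (48.25, 58.75)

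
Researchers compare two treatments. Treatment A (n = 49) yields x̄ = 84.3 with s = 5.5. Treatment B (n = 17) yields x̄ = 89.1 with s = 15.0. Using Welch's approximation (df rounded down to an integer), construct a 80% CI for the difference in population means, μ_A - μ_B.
(-9.76, 0.16)

Difference: x̄₁ - x̄₂ = -4.80
SE = √(s₁²/n₁ + s₂²/n₂) = √(5.5²/49 + 15.0²/17) = 3.7219
df = 17.51 → 17 (Welch–Satterthwaite, rounded down)
t* = 1.333

CI: -4.80 ± 1.333 · 3.7219 = -4.80 ± 4.96 = (-9.76, 0.16)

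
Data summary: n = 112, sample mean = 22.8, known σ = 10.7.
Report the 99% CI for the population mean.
(20.20, 25.40)

z-interval (σ known):
z* = 2.576 for 99% confidence

Margin of error = z* · σ/√n = 2.576 · 10.7/√112 = 2.60

CI: (22.8 - 2.60, 22.8 + 2.60) = (20.20, 25.40)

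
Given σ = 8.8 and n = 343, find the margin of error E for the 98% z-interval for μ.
Margin of error = 1.11

Margin of error = z* · σ/√n
= 2.326 · 8.8/√343
= 2.326 · 8.8/18.5203
= 1.11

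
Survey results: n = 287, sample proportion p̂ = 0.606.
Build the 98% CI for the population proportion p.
(0.539, 0.673)

Proportion CI:
SE = √(p̂(1-p̂)/n) = √(0.606 · 0.394 / 287) = 0.02884

z* = 2.326
Margin = z* · SE = 2.326 · 0.02884 = 0.0671

CI: 0.606 ± 0.0671 = (0.539, 0.673)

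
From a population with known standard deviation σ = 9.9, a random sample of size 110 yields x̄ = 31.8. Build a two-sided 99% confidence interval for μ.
(29.37, 34.23)

z-interval (σ known):
z* = 2.576 for 99% confidence

Margin of error = z* · σ/√n = 2.576 · 9.9/√110 = 2.43

CI: (31.8 - 2.43, 31.8 + 2.43) = (29.37, 34.23)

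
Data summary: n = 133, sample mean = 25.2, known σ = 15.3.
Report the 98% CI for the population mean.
(22.11, 28.29)

z-interval (σ known):
z* = 2.326 for 98% confidence

Margin of error = z* · σ/√n = 2.326 · 15.3/√133 = 3.09

CI: (25.2 - 3.09, 25.2 + 3.09) = (22.11, 28.29)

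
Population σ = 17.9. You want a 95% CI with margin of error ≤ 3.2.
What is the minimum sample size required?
n ≥ 121

For margin E ≤ 3.2:
n ≥ (z* · σ / E)²
n ≥ (1.960 · 17.9 / 3.2)²
n ≥ 120.20

Minimum n = 121 (rounding up)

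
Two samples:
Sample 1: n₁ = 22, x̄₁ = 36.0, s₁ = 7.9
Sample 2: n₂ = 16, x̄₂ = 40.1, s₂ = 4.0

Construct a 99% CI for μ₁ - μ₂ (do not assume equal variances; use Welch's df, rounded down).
(-9.46, 1.26)

Difference: x̄₁ - x̄₂ = -4.10
SE = √(s₁²/n₁ + s₂²/n₂) = √(7.9²/22 + 4.0²/16) = 1.9588
df = 32.72 → 32 (Welch–Satterthwaite, rounded down)
t* = 2.738

CI: -4.10 ± 2.738 · 1.9588 = -4.10 ± 5.36 = (-9.46, 1.26)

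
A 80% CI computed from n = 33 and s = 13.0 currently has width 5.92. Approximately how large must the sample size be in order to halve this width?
n ≈ 132

CI width ∝ 1/√n
To reduce width by factor 2, need √n to grow by 2 → need 2² = 4 times as many samples.

Current: n = 33, width = 5.92
New: n = 132, width ≈ 2.91

Width reduced by factor of 5.92/2.91 = 2.03.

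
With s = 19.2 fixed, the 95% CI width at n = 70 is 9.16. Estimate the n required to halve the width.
n ≈ 280

CI width ∝ 1/√n
To reduce width by factor 2, need √n to grow by 2 → need 2² = 4 times as many samples.

Current: n = 70, width = 9.16
New: n = 280, width ≈ 4.52

Width reduced by factor of 9.16/4.52 = 2.03.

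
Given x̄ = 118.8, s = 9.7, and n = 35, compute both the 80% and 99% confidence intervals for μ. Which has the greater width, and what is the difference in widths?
99% CI is wider by 4.66

df = 34
80% CI: t* = 1.307, (116.66, 120.94), width = 2 · t* · s/√n = 4.29
99% CI: t* = 2.728, (114.33, 123.27), width = 2 · t* · s/√n = 8.95

The 99% CI is wider by 8.95 - 4.29 = 4.66.
Higher confidence requires a wider interval.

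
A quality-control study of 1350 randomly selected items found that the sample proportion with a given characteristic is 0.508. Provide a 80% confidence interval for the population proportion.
(0.491, 0.525)

Proportion CI:
SE = √(p̂(1-p̂)/n) = √(0.508 · 0.492 / 1350) = 0.01361

z* = 1.282
Margin = z* · SE = 1.282 · 0.01361 = 0.0174

CI: 0.508 ± 0.0174 = (0.491, 0.525)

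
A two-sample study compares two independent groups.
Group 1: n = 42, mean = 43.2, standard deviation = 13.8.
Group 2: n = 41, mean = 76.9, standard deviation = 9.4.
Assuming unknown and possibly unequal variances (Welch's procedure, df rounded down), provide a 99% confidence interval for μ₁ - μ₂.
(-40.54, -26.86)

Difference: x̄₁ - x̄₂ = -33.70
SE = √(s₁²/n₁ + s₂²/n₂) = √(13.8²/42 + 9.4²/41) = 2.5864
df = 72.46 → 72 (Welch–Satterthwaite, rounded down)
t* = 2.646

CI: -33.70 ± 2.646 · 2.5864 = -33.70 ± 6.84 = (-40.54, -26.86)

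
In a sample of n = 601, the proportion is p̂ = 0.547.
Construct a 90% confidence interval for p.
(0.514, 0.580)

Proportion CI:
SE = √(p̂(1-p̂)/n) = √(0.547 · 0.453 / 601) = 0.02031

z* = 1.645
Margin = z* · SE = 1.645 · 0.02031 = 0.0334

CI: 0.547 ± 0.0334 = (0.514, 0.580)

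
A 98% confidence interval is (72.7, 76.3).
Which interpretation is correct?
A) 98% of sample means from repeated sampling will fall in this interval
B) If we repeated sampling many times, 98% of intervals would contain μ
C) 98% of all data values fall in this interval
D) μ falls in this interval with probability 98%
B

A) Wrong — coverage applies to intervals containing μ, not to future x̄ values.
B) Correct — this is the frequentist long-run coverage interpretation.
C) Wrong — a CI is about the parameter μ, not individual data values.
D) Wrong — μ is fixed; the randomness lives in the interval, not in μ.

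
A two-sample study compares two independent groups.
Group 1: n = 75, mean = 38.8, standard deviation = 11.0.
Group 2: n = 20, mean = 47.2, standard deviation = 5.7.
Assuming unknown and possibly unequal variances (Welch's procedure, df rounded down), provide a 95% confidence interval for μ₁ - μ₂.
(-12.00, -4.80)

Difference: x̄₁ - x̄₂ = -8.40
SE = √(s₁²/n₁ + s₂²/n₂) = √(11.0²/75 + 5.7²/20) = 1.7994
df = 60.23 → 60 (Welch–Satterthwaite, rounded down)
t* = 2.000

CI: -8.40 ± 2.000 · 1.7994 = -8.40 ± 3.60 = (-12.00, -4.80)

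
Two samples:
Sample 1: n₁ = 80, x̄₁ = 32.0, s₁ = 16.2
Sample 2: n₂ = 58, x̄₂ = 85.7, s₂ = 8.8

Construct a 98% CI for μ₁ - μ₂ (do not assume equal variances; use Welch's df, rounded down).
(-58.76, -48.64)

Difference: x̄₁ - x̄₂ = -53.70
SE = √(s₁²/n₁ + s₂²/n₂) = √(16.2²/80 + 8.8²/58) = 2.1484
df = 127.19 → 127 (Welch–Satterthwaite, rounded down)
t* = 2.356

CI: -53.70 ± 2.356 · 2.1484 = -53.70 ± 5.06 = (-58.76, -48.64)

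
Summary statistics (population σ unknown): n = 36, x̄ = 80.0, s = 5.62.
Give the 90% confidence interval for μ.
(78.42, 81.58)

t-interval (σ unknown):
df = n - 1 = 35
t* = 1.690 for 90% confidence

Margin of error = t* · s/√n = 1.690 · 5.62/√36 = 1.58

CI: (78.42, 81.58)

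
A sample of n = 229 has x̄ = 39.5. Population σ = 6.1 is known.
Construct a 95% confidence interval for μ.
(38.71, 40.29)

z-interval (σ known):
z* = 1.960 for 95% confidence

Margin of error = z* · σ/√n = 1.960 · 6.1/√229 = 0.79

CI: (39.5 - 0.79, 39.5 + 0.79) = (38.71, 40.29)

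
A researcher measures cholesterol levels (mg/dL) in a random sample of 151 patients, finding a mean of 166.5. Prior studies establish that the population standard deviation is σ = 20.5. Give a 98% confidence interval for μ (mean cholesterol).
(162.62, 170.38)

z-interval (σ known):
z* = 2.326 for 98% confidence

Margin of error = z* · σ/√n = 2.326 · 20.5/√151 = 3.88

CI: (166.5 - 3.88, 166.5 + 3.88) = (162.62, 170.38)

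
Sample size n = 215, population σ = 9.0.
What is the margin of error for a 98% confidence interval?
Margin of error = 1.43

Margin of error = z* · σ/√n
= 2.326 · 9.0/√215
= 2.326 · 9.0/14.6629
= 1.43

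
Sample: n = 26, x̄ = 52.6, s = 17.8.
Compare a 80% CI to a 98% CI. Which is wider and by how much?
98% CI is wider by 8.16

df = 25
80% CI: t* = 1.316, (48.01, 57.19), width = 2 · t* · s/√n = 9.19
98% CI: t* = 2.485, (43.93, 61.27), width = 2 · t* · s/√n = 17.35

The 98% CI is wider by 17.35 - 9.19 = 8.16.
Higher confidence requires a wider interval.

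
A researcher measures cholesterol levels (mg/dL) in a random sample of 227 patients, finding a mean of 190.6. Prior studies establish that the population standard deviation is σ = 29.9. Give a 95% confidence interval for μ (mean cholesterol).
(186.71, 194.49)

z-interval (σ known):
z* = 1.960 for 95% confidence

Margin of error = z* · σ/√n = 1.960 · 29.9/√227 = 3.89

CI: (190.6 - 3.89, 190.6 + 3.89) = (186.71, 194.49)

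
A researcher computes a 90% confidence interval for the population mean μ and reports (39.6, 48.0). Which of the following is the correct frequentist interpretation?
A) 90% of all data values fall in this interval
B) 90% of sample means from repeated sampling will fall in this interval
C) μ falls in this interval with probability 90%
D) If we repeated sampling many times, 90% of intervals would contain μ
D

A) Wrong — a CI is about the parameter μ, not individual data values.
B) Wrong — coverage applies to intervals containing μ, not to future x̄ values.
C) Wrong — μ is fixed; the randomness lives in the interval, not in μ.
D) Correct — this is the frequentist long-run coverage interpretation.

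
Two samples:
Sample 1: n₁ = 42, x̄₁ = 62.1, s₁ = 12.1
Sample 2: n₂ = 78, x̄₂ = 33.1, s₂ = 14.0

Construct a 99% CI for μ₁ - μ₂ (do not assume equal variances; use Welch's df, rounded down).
(22.56, 35.44)

Difference: x̄₁ - x̄₂ = 29.00
SE = √(s₁²/n₁ + s₂²/n₂) = √(12.1²/42 + 14.0²/78) = 2.4492
df = 95.10 → 95 (Welch–Satterthwaite, rounded down)
t* = 2.629

CI: 29.00 ± 2.629 · 2.4492 = 29.00 ± 6.44 = (22.56, 35.44)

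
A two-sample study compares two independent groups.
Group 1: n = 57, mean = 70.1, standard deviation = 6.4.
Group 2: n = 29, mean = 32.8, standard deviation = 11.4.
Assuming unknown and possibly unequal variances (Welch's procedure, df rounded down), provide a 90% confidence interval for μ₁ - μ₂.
(33.45, 41.15)

Difference: x̄₁ - x̄₂ = 37.30
SE = √(s₁²/n₁ + s₂²/n₂) = √(6.4²/57 + 11.4²/29) = 2.2803
df = 37.22 → 37 (Welch–Satterthwaite, rounded down)
t* = 1.687

CI: 37.30 ± 1.687 · 2.2803 = 37.30 ± 3.85 = (33.45, 41.15)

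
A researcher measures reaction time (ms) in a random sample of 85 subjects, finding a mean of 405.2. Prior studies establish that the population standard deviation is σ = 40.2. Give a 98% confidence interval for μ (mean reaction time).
(395.06, 415.34)

z-interval (σ known):
z* = 2.326 for 98% confidence

Margin of error = z* · σ/√n = 2.326 · 40.2/√85 = 10.14

CI: (405.2 - 10.14, 405.2 + 10.14) = (395.06, 415.34)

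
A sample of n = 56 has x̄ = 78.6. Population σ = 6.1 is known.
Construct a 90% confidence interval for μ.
(77.26, 79.94)

z-interval (σ known):
z* = 1.645 for 90% confidence

Margin of error = z* · σ/√n = 1.645 · 6.1/√56 = 1.34

CI: (78.6 - 1.34, 78.6 + 1.34) = (77.26, 79.94)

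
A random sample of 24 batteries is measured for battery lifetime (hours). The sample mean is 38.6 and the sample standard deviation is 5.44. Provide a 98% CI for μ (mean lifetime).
(35.82, 41.38)

t-interval (σ unknown):
df = n - 1 = 23
t* = 2.500 for 98% confidence

Margin of error = t* · s/√n = 2.500 · 5.44/√24 = 2.78

CI: (35.82, 41.38)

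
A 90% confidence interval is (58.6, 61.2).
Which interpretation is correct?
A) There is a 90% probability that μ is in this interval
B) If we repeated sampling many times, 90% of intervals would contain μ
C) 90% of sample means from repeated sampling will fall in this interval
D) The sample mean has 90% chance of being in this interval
B

A) Wrong — μ is fixed; the randomness lives in the interval, not in μ.
B) Correct — this is the frequentist long-run coverage interpretation.
C) Wrong — coverage applies to intervals containing μ, not to future x̄ values.
D) Wrong — x̄ is observed and sits in the interval by construction.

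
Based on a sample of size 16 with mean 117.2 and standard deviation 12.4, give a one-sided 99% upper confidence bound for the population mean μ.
μ ≤ 125.27

Upper bound (one-sided):
t* = 2.602 (one-sided for 99%)
Upper bound = x̄ + t* · s/√n = 117.2 + 2.602 · 12.4/√16 = 125.27

We are 99% confident that μ ≤ 125.27.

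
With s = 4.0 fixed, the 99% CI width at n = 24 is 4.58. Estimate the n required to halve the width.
n ≈ 96

CI width ∝ 1/√n
To reduce width by factor 2, need √n to grow by 2 → need 2² = 4 times as many samples.

Current: n = 24, width = 4.58
New: n = 96, width ≈ 2.15

Width reduced by factor of 4.58/2.15 = 2.13.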